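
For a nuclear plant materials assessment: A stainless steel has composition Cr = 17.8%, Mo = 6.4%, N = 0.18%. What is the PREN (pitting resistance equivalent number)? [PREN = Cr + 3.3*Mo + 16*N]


Apply the PREN formula: PREN = Cr + 3.3*Mo + 16*N
PREN = 17.8 + 3.3*6.4 + 16*0.18
PREN = 17.8 + 21.12 + 2.88 = 41.8

41.8


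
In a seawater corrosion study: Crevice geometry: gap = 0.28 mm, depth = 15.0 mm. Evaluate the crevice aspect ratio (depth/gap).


Aspect ratio = depth / gap
Ratio = 15.0 / 0.28 = 53.6

53.6


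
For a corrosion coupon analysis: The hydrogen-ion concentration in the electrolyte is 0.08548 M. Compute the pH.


pH = −log10[H+]
pH = −log10(0.08548) = 1.07

1.07


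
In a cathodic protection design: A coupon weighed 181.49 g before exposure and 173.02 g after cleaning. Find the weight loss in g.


Weight loss = initial − final
WL = 181.49 − 173.02 = 8.47 g

8.47 g


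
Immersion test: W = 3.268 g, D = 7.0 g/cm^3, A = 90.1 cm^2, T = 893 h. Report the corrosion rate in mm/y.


Apply the mm/y weight-loss relation: CR = 87600 * W / (D * A * T)
Numerator: 87600 * 3.268 = 286276.8
Denominator: 7.0 * 90.1 * 893 = 563215.1
CR = 286276.8 / 563215.1 = 0.50829 mm/y

0.50829 mm/y


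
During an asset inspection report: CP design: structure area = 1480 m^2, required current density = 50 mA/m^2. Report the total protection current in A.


I = area * current density, then convert mA → A (÷1000)
I = 1480 * 50 / 1000 = 74.0 A

74.0 A


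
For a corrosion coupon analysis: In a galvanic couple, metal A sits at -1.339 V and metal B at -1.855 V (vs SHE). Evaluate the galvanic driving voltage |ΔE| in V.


Driving voltage is the absolute potential difference.
|ΔE| = |-1.339 − (-1.855)| = 0.516 V

0.516 V


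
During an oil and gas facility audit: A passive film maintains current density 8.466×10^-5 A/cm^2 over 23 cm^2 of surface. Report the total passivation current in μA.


I = i_pass * A, then convert A → μA (×10^6)
I = 8.466×10^-5 * 23 * 10^6 = 1947.18 μA

1947.18 μA


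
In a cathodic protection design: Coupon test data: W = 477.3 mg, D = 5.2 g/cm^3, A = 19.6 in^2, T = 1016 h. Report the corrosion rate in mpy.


Apply the mpy weight-loss relation: CR = 534 * W / (D * A * T)
Numerator: 534 * 477.3 = 254878.2
Denominator: 5.2 * 19.6 * 1016 = 103550.72
CR = 254878.2 / 103550.72 = 2.46139 mpy

2.46139 mpy


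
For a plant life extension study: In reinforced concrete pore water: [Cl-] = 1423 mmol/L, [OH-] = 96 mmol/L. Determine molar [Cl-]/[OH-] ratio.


Threshold parameter = [Cl-] / [OH-] (molar basis; both in mmol/L, so units cancel)
Ratio = 1423 / 96 = 14.82

14.82


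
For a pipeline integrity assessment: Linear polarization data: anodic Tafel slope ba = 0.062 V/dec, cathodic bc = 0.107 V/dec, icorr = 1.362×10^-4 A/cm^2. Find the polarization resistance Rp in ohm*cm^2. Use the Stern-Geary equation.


Apply the Stern-Geary equation: Rp = ba*bc / (2.303*icorr*(ba+bc))
ba*bc = 0.062*0.107 = 0.006634
ba+bc = 0.169; 2.303*icorr*(ba+bc) = 2.303*1.362×10^-4*0.169 = 5.3009993×10^-5
Rp = 0.006634 / 5.3009993×10^-5 = 125.1 ohm*cm^2

125.1 ohm*cm^2


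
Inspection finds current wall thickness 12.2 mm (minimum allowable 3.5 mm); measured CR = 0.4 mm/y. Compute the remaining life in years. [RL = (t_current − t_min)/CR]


Apply the remaining-life relation: RL = (t_current − t_min) / CR
RL = (12.2 − 3.5) / 0.4 = 8.7 / 0.4 = 21.8 years

21.8 years


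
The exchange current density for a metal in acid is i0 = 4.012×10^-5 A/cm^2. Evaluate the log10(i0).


i0 = 4.012×10^-5 A/cm^2
log10(i0) = -4.397

-4.397


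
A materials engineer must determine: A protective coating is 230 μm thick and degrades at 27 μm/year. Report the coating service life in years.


Service life = thickness / degradation rate
Life = 230 / 27 = 8.5 years

8.5 years


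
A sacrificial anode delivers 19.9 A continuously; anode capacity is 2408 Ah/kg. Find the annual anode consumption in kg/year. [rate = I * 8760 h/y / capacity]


Annual consumption = current * hours per year / capacity
Rate = 19.9 * 8760 / 2408 = 72.4 kg/year

72.4 kg/year


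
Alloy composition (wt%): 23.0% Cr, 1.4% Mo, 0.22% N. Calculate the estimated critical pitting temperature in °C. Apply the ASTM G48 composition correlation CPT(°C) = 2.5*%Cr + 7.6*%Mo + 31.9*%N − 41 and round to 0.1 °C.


Apply the ASTM G48 empirical CPT estimate: CPT(°C) = 2.5*%Cr + 7.6*%Mo + 31.9*%N − 41
2.5*23.0 = 57.5; 7.6*1.4 = 10.64; 31.9*0.22 = 7.018
CPT = 57.5 + 10.64 + 7.018 − 41 = 34.158 °C
Rounded to 0.1 °C: CPT ≈ 34.2 °C

34.2 °C


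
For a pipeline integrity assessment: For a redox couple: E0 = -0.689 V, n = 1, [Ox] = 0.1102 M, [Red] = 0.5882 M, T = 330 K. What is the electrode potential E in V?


Apply the Nernst equation: E = E0 + (RT/nF)*ln([Ox]/[Red])
Step 1: RT/nF = 8.314*330/(1*96485) = 0.02843572 V
Step 2: [Ox]/[Red] = 0.1102/0.5882 = 0.187351
Step 3: ln(0.187351) = -1.674771
Step 4: correction = 0.02843572 * -1.674771 = -0.048 V
E = -0.689 + -0.048 = -0.737 V

-0.737 V


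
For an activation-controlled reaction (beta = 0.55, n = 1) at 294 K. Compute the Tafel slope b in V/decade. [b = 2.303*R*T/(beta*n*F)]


Apply the Tafel slope relation: b = 2.303*R*T/(beta*n*F)
Numerator: 2.303 * 8.314 * 294 = 5629.26
Denominator: 0.55 * 1 * 96485 = 53066.75
b = 5629.26 / 53066.75 = 0.1061 V/decade

0.1061 V/decade


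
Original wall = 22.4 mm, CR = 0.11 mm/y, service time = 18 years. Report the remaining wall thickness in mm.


Remaining wall = original − CR × time
t = 22.4 − 0.11*18 = 22.4 − 1.98 = 20.42 mm

20.42 mm


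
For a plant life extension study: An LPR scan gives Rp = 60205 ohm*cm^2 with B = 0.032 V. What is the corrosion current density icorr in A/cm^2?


Apply the Stern-Geary relation: icorr = B / Rp
icorr = 0.032 / 60205 = 5.315×10^-7 A/cm^2

5.315×10^-7 A/cm^2


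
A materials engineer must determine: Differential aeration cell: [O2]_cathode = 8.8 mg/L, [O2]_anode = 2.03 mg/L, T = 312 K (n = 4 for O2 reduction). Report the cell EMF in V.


Apply the Nernst concentration-cell relation: E = (RT/nF)*ln(C_cathode/C_anode)
RT/nF = 8.314*312/(4*96485) = 0.00672117 V
ln(8.8/2.03) = 1.46672
E = 0.00672117 * 1.46672 = 0.00986 V

0.00986 V


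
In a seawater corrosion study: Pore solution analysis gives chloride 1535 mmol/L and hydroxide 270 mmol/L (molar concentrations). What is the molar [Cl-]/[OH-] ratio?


Threshold parameter = [Cl-] / [OH-] (molar basis; both in mmol/L, so units cancel)
Ratio = 1535 / 270 = 5.69

5.69


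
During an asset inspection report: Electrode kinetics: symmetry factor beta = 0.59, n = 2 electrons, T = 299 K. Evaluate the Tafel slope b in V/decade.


Apply the Tafel slope relation: b = 2.303*R*T/(beta*n*F)
Numerator: 2.303 * 8.314 * 299 = 5725.0
Denominator: 0.59 * 2 * 96485 = 113852.3
b = 5725.0 / 113852.3 = 0.0503 V/decade

0.0503 V/decade


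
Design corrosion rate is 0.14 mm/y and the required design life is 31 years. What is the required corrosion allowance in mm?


Corrosion allowance = CR × design life
CA = 0.14 * 31 = 4.34 mm

4.34 mm


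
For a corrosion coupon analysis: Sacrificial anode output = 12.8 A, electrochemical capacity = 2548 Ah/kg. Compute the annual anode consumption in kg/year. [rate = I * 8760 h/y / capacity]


Annual consumption = current * hours per year / capacity
Rate = 12.8 * 8760 / 2548 = 44.0 kg/year

44.0 kg/year


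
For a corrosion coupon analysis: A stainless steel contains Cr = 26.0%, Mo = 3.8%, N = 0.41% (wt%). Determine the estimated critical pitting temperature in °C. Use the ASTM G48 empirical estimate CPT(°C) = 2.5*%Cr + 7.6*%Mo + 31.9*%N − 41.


Apply the ASTM G48 empirical CPT estimate: CPT(°C) = 2.5*%Cr + 7.6*%Mo + 31.9*%N − 41
2.5*26.0 = 65; 7.6*3.8 = 28.88; 31.9*0.41 = 13.079
CPT = 65 + 28.88 + 13.079 − 41 = 65.959 °C
Rounded to 0.1 °C: CPT ≈ 66.0 °C

66.0 °C


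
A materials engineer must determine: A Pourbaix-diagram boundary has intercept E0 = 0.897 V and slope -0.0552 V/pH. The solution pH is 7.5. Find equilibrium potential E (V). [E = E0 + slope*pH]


Apply the Pourbaix line equation: E = E0 + slope*pH
E = 0.897 + (-0.0552)*7.5 = 0.897 + (-0.414) = 0.483 V
Rounded to 4 decimal places: E = 0.4830 V

0.4830 V


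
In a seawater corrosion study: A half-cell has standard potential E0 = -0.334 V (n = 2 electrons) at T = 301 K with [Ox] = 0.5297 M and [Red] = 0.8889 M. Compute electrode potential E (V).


Apply the Nernst equation: E = E0 + (RT/nF)*ln([Ox]/[Red])
Step 1: RT/nF = 8.314*301/(2*96485) = 0.01296841 V
Step 2: [Ox]/[Red] = 0.5297/0.8889 = 0.595905
Step 3: ln(0.595905) = -0.517674
Step 4: correction = 0.01296841 * -0.517674 = -0.007 V
E = -0.334 + -0.007 = -0.341 V

-0.341 V


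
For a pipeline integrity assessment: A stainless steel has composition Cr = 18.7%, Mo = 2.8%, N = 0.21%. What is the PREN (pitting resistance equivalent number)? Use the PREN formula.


Apply the PREN formula: PREN = Cr + 3.3*Mo + 16*N
PREN = 18.7 + 3.3*2.8 + 16*0.21
PREN = 18.7 + 9.24 + 3.36 = 31.3

31.3


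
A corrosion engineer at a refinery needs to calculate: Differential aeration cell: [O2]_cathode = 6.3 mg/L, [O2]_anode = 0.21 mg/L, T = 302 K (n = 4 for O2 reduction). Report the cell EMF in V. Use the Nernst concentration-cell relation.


Apply the Nernst concentration-cell relation: E = (RT/nF)*ln(C_cathode/C_anode)
RT/nF = 8.314*302/(4*96485) = 0.00650575 V
ln(6.3/0.21) = 3.4012
E = 0.00650575 * 3.4012 = 0.02213 V

0.02213 V


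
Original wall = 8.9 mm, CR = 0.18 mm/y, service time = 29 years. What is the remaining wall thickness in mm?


Remaining wall = original − CR × time
t = 8.9 − 0.18*29 = 8.9 − 5.22 = 3.68 mm

3.68 mm


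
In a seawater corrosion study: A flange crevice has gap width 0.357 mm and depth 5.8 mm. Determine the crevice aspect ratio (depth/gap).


Aspect ratio = depth / gap
Ratio = 5.8 / 0.357 = 16.2

16.2


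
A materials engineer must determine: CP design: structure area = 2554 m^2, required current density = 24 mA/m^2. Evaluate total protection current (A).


I = area * current density, then convert mA → A (÷1000)
I = 2554 * 24 / 1000 = 61.3 A

61.3 A


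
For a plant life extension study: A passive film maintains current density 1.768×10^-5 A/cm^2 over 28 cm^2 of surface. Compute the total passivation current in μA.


I = i_pass * A, then convert A → μA (×10^6)
I = 1.768×10^-5 * 28 * 10^6 = 495.04 μA

495.04 μA


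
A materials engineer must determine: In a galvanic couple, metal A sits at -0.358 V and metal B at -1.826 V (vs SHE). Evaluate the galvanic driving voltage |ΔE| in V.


Driving voltage is the absolute potential difference.
|ΔE| = |-0.358 − (-1.826)| = 1.468 V

1.468 V


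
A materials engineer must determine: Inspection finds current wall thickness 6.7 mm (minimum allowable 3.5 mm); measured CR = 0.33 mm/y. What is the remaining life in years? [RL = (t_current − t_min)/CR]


Apply the remaining-life relation: RL = (t_current − t_min) / CR
RL = (6.7 − 3.5) / 0.33 = 3.2 / 0.33 = 9.7 years

9.7 years


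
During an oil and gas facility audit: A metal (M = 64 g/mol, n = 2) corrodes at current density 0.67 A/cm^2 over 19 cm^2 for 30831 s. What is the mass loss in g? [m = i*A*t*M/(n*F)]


Apply Faraday's law: m = i*A*t*M / (n*F)
Total charge passed Q = i*A*t = 0.67*19*30831 = 392478.63 C
m = Q*M/(n*F) = 392478.63*64/(2*96485) = 130.1686 g

130.1686 g


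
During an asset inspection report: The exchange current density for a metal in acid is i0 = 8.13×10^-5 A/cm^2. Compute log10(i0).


i0 = 8.13×10^-5 A/cm^2
log10(i0) = -4.09

-4.09


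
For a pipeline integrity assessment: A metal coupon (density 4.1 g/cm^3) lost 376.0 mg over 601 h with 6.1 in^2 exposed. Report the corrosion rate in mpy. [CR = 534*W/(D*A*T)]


Apply the mpy weight-loss relation: CR = 534 * W / (D * A * T)
Numerator: 534 * 376.0 = 200784.0
Denominator: 4.1 * 6.1 * 601 = 15031.01
CR = 200784.0 / 15031.01 = 13.35798 mpy

13.35798 mpy


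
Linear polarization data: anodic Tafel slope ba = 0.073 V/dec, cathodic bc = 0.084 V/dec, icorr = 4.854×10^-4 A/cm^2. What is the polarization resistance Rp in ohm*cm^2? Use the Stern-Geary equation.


Apply the Stern-Geary equation: Rp = ba*bc / (2.303*icorr*(ba+bc))
ba*bc = 0.073*0.084 = 0.006132
ba+bc = 0.157; 2.303*icorr*(ba+bc) = 2.303*4.854×10^-4*0.157 = 1.7550656×10^-4
Rp = 0.006132 / 1.7550656×10^-4 = 34.9 ohm*cm^2

34.9 ohm*cm^2


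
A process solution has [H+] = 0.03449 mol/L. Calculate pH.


pH = −log10[H+]
pH = −log10(0.03449) = 1.46

1.46


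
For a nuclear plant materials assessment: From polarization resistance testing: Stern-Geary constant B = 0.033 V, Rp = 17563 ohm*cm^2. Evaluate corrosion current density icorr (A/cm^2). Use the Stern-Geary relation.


Apply the Stern-Geary relation: icorr = B / Rp
icorr = 0.033 / 17563 = 1.879×10^-6 A/cm^2

1.879×10^-6 A/cm^2


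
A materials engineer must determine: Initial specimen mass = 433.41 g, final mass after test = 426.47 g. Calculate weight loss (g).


Weight loss = initial − final
WL = 433.41 − 426.47 = 6.94 g

6.94 g


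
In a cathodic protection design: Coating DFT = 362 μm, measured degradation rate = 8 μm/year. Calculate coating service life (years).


Service life = thickness / degradation rate
Life = 362 / 8 = 45.3 years

45.3 years


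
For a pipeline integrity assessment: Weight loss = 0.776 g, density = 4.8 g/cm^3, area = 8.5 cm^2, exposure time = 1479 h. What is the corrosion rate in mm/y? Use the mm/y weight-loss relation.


Apply the mm/y weight-loss relation: CR = 87600 * W / (D * A * T)
Numerator: 87600 * 0.776 = 67977.6
Denominator: 4.8 * 8.5 * 1479 = 60343.2
CR = 67977.6 / 60343.2 = 1.12652 mm/y

1.12652 mm/y


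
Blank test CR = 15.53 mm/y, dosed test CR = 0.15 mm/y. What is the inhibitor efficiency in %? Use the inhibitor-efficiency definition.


Apply the inhibitor-efficiency definition: IE = (CR_blank − CR_inh)/CR_blank × 100
IE = (15.53 − 0.15) / 15.53 × 100
IE = 15.38 / 15.53 × 100 = 99.0 %

99.0 %


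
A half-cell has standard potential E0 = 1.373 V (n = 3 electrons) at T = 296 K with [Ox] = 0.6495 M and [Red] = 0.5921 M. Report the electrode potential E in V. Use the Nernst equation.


Apply the Nernst equation: E = E0 + (RT/nF)*ln([Ox]/[Red])
Step 1: RT/nF = 8.314*296/(3*96485) = 0.00850199 V
Step 2: [Ox]/[Red] = 0.6495/0.5921 = 1.096943
Step 3: ln(1.096943) = 0.092527
Step 4: correction = 0.00850199 * 0.092527 = 0.001 V
E = 1.373 + 0.001 = 1.374 V

1.374 V


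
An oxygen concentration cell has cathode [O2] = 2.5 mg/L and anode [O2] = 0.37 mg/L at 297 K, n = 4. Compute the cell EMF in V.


Apply the Nernst concentration-cell relation: E = (RT/nF)*ln(C_cathode/C_anode)
RT/nF = 8.314*297/(4*96485) = 0.00639804 V
ln(2.5/0.37) = 1.91054
E = 0.00639804 * 1.91054 = 0.01222 V

0.01222 V


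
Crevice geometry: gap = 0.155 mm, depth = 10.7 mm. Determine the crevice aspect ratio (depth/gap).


Aspect ratio = depth / gap
Ratio = 10.7 / 0.155 = 69.0

69.0


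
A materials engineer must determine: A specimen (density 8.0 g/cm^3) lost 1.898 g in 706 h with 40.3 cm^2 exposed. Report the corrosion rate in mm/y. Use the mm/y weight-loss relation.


Apply the mm/y weight-loss relation: CR = 87600 * W / (D * A * T)
Numerator: 87600 * 1.898 = 166264.8
Denominator: 8.0 * 40.3 * 706 = 227614.4
CR = 166264.8 / 227614.4 = 0.730467 mm/y

0.730467 mm/y


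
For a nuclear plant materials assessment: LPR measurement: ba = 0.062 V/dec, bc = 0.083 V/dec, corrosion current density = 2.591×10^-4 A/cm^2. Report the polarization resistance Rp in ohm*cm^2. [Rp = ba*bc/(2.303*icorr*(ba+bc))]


Apply the Stern-Geary equation: Rp = ba*bc / (2.303*icorr*(ba+bc))
ba*bc = 0.062*0.083 = 0.005146
ba+bc = 0.145; 2.303*icorr*(ba+bc) = 2.303*2.591×10^-4*0.145 = 8.6522558×10^-5
Rp = 0.005146 / 8.6522558×10^-5 = 59.5 ohm*cm^2

59.5 ohm*cm^2


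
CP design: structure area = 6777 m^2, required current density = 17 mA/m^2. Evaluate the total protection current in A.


I = area * current density, then convert mA → A (÷1000)
I = 6777 * 17 / 1000 = 115.21 A

115.21 A


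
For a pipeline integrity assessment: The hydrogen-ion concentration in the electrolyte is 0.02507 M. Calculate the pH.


pH = −log10[H+]
pH = −log10(0.02507) = 1.6

1.6


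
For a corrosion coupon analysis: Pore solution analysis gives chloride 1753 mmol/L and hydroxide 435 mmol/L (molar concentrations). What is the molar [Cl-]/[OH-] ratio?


Threshold parameter = [Cl-] / [OH-] (molar basis; both in mmol/L, so units cancel)
Ratio = 1753 / 435 = 4.03

4.03


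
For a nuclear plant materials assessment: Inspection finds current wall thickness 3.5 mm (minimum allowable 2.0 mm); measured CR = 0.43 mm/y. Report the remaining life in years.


Apply the remaining-life relation: RL = (t_current − t_min) / CR
RL = (3.5 − 2.0) / 0.43 = 1.5 / 0.43 = 3.5 years

3.5 years


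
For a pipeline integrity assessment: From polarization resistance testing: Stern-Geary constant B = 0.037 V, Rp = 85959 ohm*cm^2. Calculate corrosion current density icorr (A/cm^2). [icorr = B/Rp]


Apply the Stern-Geary relation: icorr = B / Rp
icorr = 0.037 / 85959 = 4.304×10^-7 A/cm^2

4.304×10^-7 A/cm^2


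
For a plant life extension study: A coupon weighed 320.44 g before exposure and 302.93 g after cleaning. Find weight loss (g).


Weight loss = initial − final
WL = 320.44 − 302.93 = 17.51 g

17.51 g


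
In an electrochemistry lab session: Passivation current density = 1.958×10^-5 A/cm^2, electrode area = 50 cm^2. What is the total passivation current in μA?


I = i_pass * A, then convert A → μA (×10^6)
I = 1.958×10^-5 * 50 * 10^6 = 979.0 μA

979.0 μA


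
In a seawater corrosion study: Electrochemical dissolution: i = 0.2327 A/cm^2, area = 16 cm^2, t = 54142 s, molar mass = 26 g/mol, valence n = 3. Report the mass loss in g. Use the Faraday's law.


Apply Faraday's law: m = i*A*t*M / (n*F)
Total charge passed Q = i*A*t = 0.2327*16*54142 = 201581.4944 C
m = Q*M/(n*F) = 201581.4944*26/(3*96485) = 18.1069 g

18.1069 g


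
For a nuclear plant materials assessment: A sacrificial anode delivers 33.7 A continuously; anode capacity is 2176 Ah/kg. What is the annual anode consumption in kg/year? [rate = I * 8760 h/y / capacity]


Annual consumption = current * hours per year / capacity
Rate = 33.7 * 8760 / 2176 = 135.7 kg/year

135.7 kg/year


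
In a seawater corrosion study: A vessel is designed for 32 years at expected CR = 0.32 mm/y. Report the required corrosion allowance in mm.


Corrosion allowance = CR × design life
CA = 0.32 * 32 = 10.24 mm

10.24 mm


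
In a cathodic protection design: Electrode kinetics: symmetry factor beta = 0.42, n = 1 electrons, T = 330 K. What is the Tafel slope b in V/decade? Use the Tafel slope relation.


Apply the Tafel slope relation: b = 2.303*R*T/(beta*n*F)
Numerator: 2.303 * 8.314 * 330 = 6318.56
Denominator: 0.42 * 1 * 96485 = 40523.7
b = 6318.56 / 40523.7 = 0.1559 V/decade

0.1559 V/decade


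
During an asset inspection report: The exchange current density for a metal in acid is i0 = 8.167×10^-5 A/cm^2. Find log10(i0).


i0 = 8.167×10^-5 A/cm^2
log10(i0) = -4.088

-4.088


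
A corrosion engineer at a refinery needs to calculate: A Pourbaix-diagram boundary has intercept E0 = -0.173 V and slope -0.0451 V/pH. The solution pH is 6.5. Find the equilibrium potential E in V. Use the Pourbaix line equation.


Apply the Pourbaix line equation: E = E0 + slope*pH
E = -0.173 + (-0.0451)*6.5 = -0.173 + (-0.29315) = -0.46615 V
Rounded to 3 decimal places: E = -0.466 V

-0.466 V


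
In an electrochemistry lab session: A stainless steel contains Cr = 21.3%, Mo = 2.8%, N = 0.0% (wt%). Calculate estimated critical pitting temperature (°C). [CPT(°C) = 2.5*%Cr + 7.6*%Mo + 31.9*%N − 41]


Apply the ASTM G48 empirical CPT estimate: CPT(°C) = 2.5*%Cr + 7.6*%Mo + 31.9*%N − 41
2.5*21.3 = 53.25; 7.6*2.8 = 21.28; 31.9*0.0 = 0
CPT = 53.25 + 21.28 + 0 − 41 = 33.53 °C
Rounded to 0.1 °C: CPT ≈ 33.5 °C

33.5 °C


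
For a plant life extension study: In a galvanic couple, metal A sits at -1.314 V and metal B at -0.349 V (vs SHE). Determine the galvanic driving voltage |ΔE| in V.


Driving voltage is the absolute potential difference.
|ΔE| = |-1.314 − (-0.349)| = 0.965 V

0.965 V


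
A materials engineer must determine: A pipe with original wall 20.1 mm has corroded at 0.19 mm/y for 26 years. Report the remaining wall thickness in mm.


Remaining wall = original − CR × time
t = 20.1 − 0.19*26 = 20.1 − 4.94 = 15.16 mm

15.16 mm


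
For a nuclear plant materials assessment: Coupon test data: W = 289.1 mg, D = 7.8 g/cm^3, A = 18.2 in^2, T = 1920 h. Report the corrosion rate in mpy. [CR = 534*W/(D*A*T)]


Apply the mpy weight-loss relation: CR = 534 * W / (D * A * T)
Numerator: 534 * 289.1 = 154379.4
Denominator: 7.8 * 18.2 * 1920 = 272563.2
CR = 154379.4 / 272563.2 = 0.566 mpy

0.566 mpy


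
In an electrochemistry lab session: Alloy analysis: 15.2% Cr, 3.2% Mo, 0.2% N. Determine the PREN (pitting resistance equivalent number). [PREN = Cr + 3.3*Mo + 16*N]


Apply the PREN formula: PREN = Cr + 3.3*Mo + 16*N
PREN = 15.2 + 3.3*3.2 + 16*0.2
PREN = 15.2 + 10.56 + 3.2 = 28.96

28.96


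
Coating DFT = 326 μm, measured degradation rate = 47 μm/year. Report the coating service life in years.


Service life = thickness / degradation rate
Life = 326 / 47 = 6.9 years

6.9 years


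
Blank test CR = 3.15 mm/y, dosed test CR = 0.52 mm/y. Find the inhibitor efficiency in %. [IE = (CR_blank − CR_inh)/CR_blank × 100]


Apply the inhibitor-efficiency definition: IE = (CR_blank − CR_inh)/CR_blank × 100
IE = (3.15 − 0.52) / 3.15 × 100
IE = 2.63 / 3.15 × 100 = 83.5 %

83.5 %


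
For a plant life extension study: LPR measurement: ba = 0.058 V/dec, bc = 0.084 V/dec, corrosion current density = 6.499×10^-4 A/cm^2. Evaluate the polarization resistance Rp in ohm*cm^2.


Apply the Stern-Geary equation: Rp = ba*bc / (2.303*icorr*(ba+bc))
ba*bc = 0.058*0.084 = 0.004872
ba+bc = 0.142; 2.303*icorr*(ba+bc) = 2.303*6.499×10^-4*0.142 = 2.125342×10^-4
Rp = 0.004872 / 2.125342×10^-4 = 22.92 ohm*cm^2

22.92 ohm*cm^2


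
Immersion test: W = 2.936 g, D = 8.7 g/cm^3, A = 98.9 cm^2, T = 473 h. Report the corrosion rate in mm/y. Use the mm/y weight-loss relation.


Apply the mm/y weight-loss relation: CR = 87600 * W / (D * A * T)
Numerator: 87600 * 2.936 = 257193.6
Denominator: 8.7 * 98.9 * 473 = 406983.39
CR = 257193.6 / 406983.39 = 0.632 mm/y

0.632 mm/y


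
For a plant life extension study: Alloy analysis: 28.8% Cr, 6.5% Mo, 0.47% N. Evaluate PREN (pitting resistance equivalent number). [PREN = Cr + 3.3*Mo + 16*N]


Apply the PREN formula: PREN = Cr + 3.3*Mo + 16*N
PREN = 28.8 + 3.3*6.5 + 16*0.47
PREN = 28.8 + 21.45 + 7.52 = 57.77

57.77


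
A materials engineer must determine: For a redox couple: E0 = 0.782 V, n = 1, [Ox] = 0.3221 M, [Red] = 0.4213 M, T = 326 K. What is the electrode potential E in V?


Apply the Nernst equation: E = E0 + (RT/nF)*ln([Ox]/[Red])
Step 1: RT/nF = 8.314*326/(1*96485) = 0.02809104 V
Step 2: [Ox]/[Red] = 0.3221/0.4213 = 0.764538
Step 3: ln(0.764538) = -0.268484
Step 4: correction = 0.02809104 * -0.268484 = -0.008 V
E = 0.782 + -0.008 = 0.774 V

0.774 V


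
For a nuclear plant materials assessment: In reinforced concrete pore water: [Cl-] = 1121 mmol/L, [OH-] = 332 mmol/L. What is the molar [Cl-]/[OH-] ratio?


Threshold parameter = [Cl-] / [OH-] (molar basis; both in mmol/L, so units cancel)
Ratio = 1121 / 332 = 3.38

3.38


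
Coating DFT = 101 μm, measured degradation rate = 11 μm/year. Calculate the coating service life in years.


Service life = thickness / degradation rate
Life = 101 / 11 = 9.2 years

9.2 years


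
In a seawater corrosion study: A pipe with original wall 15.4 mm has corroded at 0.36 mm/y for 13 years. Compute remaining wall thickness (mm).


Remaining wall = original − CR × time
t = 15.4 − 0.36*13 = 15.4 − 4.68 = 10.72 mm

10.72 mm


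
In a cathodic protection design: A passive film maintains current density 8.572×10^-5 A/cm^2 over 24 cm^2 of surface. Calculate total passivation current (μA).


I = i_pass * A, then convert A → μA (×10^6)
I = 8.572×10^-5 * 24 * 10^6 = 2057.28 μA

2057.28 μA


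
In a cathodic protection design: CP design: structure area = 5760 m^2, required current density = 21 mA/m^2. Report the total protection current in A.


I = area * current density, then convert mA → A (÷1000)
I = 5760 * 21 / 1000 = 120.96 A

120.96 A


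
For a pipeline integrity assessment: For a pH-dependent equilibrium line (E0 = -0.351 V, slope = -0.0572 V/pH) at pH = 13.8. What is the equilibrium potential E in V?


Apply the Pourbaix line equation: E = E0 + slope*pH
E = -0.351 + (-0.0572)*13.8 = -0.351 + (-0.78936) = -1.14036 V
Rounded to 3 decimal places: E = -1.140 V

-1.140 V


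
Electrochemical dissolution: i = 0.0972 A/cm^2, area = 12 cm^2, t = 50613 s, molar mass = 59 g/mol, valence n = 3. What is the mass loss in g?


Apply Faraday's law: m = i*A*t*M / (n*F)
Total charge passed Q = i*A*t = 0.0972*12*50613 = 59035.0032 C
m = Q*M/(n*F) = 59035.0032*59/(3*96485) = 12.0332 g

12.0332 g


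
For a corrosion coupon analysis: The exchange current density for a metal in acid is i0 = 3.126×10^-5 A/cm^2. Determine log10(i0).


i0 = 3.126×10^-5 A/cm^2
log10(i0) = -4.505

-4.505


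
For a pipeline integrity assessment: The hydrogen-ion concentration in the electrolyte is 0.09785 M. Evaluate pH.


pH = −log10[H+]
pH = −log10(0.09785) = 1.01

1.01


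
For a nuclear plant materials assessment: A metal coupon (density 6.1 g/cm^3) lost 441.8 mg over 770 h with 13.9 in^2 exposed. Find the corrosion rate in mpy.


Apply the mpy weight-loss relation: CR = 534 * W / (D * A * T)
Numerator: 534 * 441.8 = 235921.2
Denominator: 6.1 * 13.9 * 770 = 65288.3
CR = 235921.2 / 65288.3 = 3.614 mpy

3.614 mpy


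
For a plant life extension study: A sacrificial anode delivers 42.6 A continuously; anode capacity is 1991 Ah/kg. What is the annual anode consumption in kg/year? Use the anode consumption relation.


Annual consumption = current * hours per year / capacity
Rate = 42.6 * 8760 / 1991 = 187.4 kg/year

187.4 kg/year


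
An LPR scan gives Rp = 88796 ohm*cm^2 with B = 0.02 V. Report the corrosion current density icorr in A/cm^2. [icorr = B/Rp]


Apply the Stern-Geary relation: icorr = B / Rp
icorr = 0.02 / 88796 = 2.252×10^-7 A/cm^2

2.252×10^-7 A/cm^2


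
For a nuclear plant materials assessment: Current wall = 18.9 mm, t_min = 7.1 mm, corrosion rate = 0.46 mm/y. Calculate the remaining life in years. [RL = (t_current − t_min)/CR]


Apply the remaining-life relation: RL = (t_current − t_min) / CR
RL = (18.9 − 7.1) / 0.46 = 11.8 / 0.46 = 25.7 years

25.7 years


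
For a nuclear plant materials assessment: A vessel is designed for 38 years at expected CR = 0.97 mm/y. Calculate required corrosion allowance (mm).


Corrosion allowance = CR × design life
CA = 0.97 * 38 = 36.86 mm

36.86 mm


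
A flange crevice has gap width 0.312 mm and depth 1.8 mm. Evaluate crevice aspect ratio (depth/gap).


Aspect ratio = depth / gap
Ratio = 1.8 / 0.312 = 5.8

5.8


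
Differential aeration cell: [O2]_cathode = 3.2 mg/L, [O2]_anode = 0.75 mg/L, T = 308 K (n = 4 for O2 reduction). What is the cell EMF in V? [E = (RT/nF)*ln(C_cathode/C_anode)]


Apply the Nernst concentration-cell relation: E = (RT/nF)*ln(C_cathode/C_anode)
RT/nF = 8.314*308/(4*96485) = 0.006635 V
ln(3.2/0.75) = 1.45083
E = 0.006635 * 1.45083 = 0.00963 V

0.00963 V


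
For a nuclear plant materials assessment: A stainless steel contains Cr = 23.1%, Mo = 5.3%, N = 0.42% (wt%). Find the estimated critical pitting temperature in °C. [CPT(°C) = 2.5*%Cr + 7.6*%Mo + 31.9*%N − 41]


Apply the ASTM G48 empirical CPT estimate: CPT(°C) = 2.5*%Cr + 7.6*%Mo + 31.9*%N − 41
2.5*23.1 = 57.75; 7.6*5.3 = 40.28; 31.9*0.42 = 13.398
CPT = 57.75 + 40.28 + 13.398 − 41 = 70.428 °C
Rounded to 0.1 °C: CPT ≈ 70.4 °C

70.4 °C


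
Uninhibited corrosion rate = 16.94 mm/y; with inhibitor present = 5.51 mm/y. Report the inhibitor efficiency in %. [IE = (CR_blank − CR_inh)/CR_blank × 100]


Apply the inhibitor-efficiency definition: IE = (CR_blank − CR_inh)/CR_blank × 100
IE = (16.94 − 5.51) / 16.94 × 100
IE = 11.43 / 16.94 × 100 = 67.5 %

67.5 %


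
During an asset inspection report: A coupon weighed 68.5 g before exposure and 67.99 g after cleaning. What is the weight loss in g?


Weight loss = initial − final
WL = 68.5 − 67.99 = 0.51 g

0.51 g


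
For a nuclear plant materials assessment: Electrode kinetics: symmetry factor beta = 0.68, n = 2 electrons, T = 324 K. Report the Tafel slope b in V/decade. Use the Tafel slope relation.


Apply the Tafel slope relation: b = 2.303*R*T/(beta*n*F)
Numerator: 2.303 * 8.314 * 324 = 6203.67
Denominator: 0.68 * 2 * 96485 = 131219.6
b = 6203.67 / 131219.6 = 0.0473 V/decade

0.0473 V/decade


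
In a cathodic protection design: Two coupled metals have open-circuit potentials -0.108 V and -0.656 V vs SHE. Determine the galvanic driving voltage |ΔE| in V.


Driving voltage is the absolute potential difference.
|ΔE| = |-0.108 − (-0.656)| = 0.548 V

0.548 V


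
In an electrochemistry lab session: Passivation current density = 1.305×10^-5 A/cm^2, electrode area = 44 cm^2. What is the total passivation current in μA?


I = i_pass * A, then convert A → μA (×10^6)
I = 1.305×10^-5 * 44 * 10^6 = 574.2 μA

574.2 μA


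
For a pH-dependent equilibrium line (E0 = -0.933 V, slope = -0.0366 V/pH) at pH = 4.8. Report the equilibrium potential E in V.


Apply the Pourbaix line equation: E = E0 + slope*pH
E = -0.933 + (-0.0366)*4.8 = -0.933 + (-0.17568) = -1.10868 V
Rounded to 4 decimal places: E = -1.1087 V

-1.1087 V


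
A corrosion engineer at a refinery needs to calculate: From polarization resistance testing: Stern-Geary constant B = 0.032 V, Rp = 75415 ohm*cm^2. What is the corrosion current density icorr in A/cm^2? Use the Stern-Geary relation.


Apply the Stern-Geary relation: icorr = B / Rp
icorr = 0.032 / 75415 = 4.243×10^-7 A/cm^2

4.243×10^-7 A/cm^2


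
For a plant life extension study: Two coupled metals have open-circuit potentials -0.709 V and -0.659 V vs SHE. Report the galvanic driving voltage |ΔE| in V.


Driving voltage is the absolute potential difference.
|ΔE| = |-0.709 − (-0.659)| = 0.05 V

0.05 V


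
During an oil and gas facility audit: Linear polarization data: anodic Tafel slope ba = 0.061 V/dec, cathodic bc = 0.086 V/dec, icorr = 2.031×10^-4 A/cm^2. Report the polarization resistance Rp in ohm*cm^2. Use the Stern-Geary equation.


Apply the Stern-Geary equation: Rp = ba*bc / (2.303*icorr*(ba+bc))
ba*bc = 0.061*0.086 = 0.005246
ba+bc = 0.147; 2.303*icorr*(ba+bc) = 2.303*2.031×10^-4*0.147 = 6.8757677×10^-5
Rp = 0.005246 / 6.8757677×10^-5 = 76.3 ohm*cm^2

76.3 ohm*cm^2


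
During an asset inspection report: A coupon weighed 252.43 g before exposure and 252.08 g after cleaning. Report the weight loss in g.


Weight loss = initial − final
WL = 252.43 − 252.08 = 0.35 g

0.35 g


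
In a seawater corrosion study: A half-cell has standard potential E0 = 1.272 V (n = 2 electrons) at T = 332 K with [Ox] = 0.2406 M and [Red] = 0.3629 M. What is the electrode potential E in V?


Apply the Nernst equation: E = E0 + (RT/nF)*ln([Ox]/[Red])
Step 1: RT/nF = 8.314*332/(2*96485) = 0.01430403 V
Step 2: [Ox]/[Red] = 0.2406/0.3629 = 0.662993
Step 3: ln(0.662993) = -0.410991
Step 4: correction = 0.01430403 * -0.410991 = -0.006 V
E = 1.272 + -0.006 = 1.266 V

1.266 V


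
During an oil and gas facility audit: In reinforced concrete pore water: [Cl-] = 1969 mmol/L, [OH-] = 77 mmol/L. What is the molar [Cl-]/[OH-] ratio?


Threshold parameter = [Cl-] / [OH-] (molar basis; both in mmol/L, so units cancel)
Ratio = 1969 / 77 = 25.57

25.57


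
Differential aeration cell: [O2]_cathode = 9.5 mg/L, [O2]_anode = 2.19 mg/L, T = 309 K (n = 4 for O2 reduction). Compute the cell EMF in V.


Apply the Nernst concentration-cell relation: E = (RT/nF)*ln(C_cathode/C_anode)
RT/nF = 8.314*309/(4*96485) = 0.00665654 V
ln(9.5/2.19) = 1.46739
E = 0.00665654 * 1.46739 = 0.00977 V

0.00977 V


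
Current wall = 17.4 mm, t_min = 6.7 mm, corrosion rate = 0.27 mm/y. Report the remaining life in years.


Apply the remaining-life relation: RL = (t_current − t_min) / CR
RL = (17.4 − 6.7) / 0.27 = 10.7 / 0.27 = 39.6 years

39.6 years


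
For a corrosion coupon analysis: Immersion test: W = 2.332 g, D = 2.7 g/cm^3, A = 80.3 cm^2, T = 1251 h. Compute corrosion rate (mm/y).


Apply the mm/y weight-loss relation: CR = 87600 * W / (D * A * T)
Numerator: 87600 * 2.332 = 204283.2
Denominator: 2.7 * 80.3 * 1251 = 271229.31
CR = 204283.2 / 271229.31 = 0.753175 mm/y

0.753175 mm/y


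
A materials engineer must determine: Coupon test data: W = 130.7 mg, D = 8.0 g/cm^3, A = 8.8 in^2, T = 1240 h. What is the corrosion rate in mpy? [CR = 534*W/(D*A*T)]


Apply the mpy weight-loss relation: CR = 534 * W / (D * A * T)
Numerator: 534 * 130.7 = 69793.8
Denominator: 8.0 * 8.8 * 1240 = 87296.0
CR = 69793.8 / 87296.0 = 0.8 mpy

0.8 mpy


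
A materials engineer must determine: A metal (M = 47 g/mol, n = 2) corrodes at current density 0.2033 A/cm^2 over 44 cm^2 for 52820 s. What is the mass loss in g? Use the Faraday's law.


Apply Faraday's law: m = i*A*t*M / (n*F)
Total charge passed Q = i*A*t = 0.2033*44*52820 = 472485.464 C
m = Q*M/(n*F) = 472485.464*47/(2*96485) = 115.0791 g

115.0791 g


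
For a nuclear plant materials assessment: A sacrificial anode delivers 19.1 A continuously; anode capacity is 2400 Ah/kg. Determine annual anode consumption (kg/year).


Annual consumption = current * hours per year / capacity
Rate = 19.1 * 8760 / 2400 = 69.7 kg/year

69.7 kg/year


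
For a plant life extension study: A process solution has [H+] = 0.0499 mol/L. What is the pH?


pH = −log10[H+]
pH = −log10(0.0499) = 1.3

1.3


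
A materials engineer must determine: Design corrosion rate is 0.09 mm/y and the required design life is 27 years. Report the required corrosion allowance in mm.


Corrosion allowance = CR × design life
CA = 0.09 * 27 = 2.43 mm

2.43 mm


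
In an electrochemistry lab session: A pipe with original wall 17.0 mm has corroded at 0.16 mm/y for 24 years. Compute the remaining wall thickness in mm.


Remaining wall = original − CR × time
t = 17.0 − 0.16*24 = 17.0 − 3.84 = 13.16 mm

13.16 mm


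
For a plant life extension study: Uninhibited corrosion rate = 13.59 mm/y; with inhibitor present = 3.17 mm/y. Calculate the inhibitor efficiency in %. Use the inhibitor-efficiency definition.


Apply the inhibitor-efficiency definition: IE = (CR_blank − CR_inh)/CR_blank × 100
IE = (13.59 − 3.17) / 13.59 × 100
IE = 10.42 / 13.59 × 100 = 76.7 %

76.7 %


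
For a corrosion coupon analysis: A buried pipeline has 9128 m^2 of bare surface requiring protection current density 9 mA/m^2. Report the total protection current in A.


I = area * current density, then convert mA → A (÷1000)
I = 9128 * 9 / 1000 = 82.15 A

82.15 A


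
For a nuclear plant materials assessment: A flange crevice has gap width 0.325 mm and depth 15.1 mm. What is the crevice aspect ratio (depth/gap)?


Aspect ratio = depth / gap
Ratio = 15.1 / 0.325 = 46.5

46.5


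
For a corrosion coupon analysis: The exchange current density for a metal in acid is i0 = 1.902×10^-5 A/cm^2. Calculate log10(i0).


i0 = 1.902×10^-5 A/cm^2
log10(i0) = -4.721

-4.721


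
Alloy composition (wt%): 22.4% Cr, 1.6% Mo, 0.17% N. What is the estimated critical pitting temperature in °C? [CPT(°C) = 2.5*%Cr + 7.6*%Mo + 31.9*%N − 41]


Apply the ASTM G48 empirical CPT estimate: CPT(°C) = 2.5*%Cr + 7.6*%Mo + 31.9*%N − 41
2.5*22.4 = 56; 7.6*1.6 = 12.16; 31.9*0.17 = 5.423
CPT = 56 + 12.16 + 5.423 − 41 = 32.583 °C
Rounded to 0.1 °C: CPT ≈ 32.6 °C

32.6 °C


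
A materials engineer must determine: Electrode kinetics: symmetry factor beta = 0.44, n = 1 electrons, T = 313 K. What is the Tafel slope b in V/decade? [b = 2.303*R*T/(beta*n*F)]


Apply the Tafel slope relation: b = 2.303*R*T/(beta*n*F)
Numerator: 2.303 * 8.314 * 313 = 5993.06
Denominator: 0.44 * 1 * 96485 = 42453.4
b = 5993.06 / 42453.4 = 0.141 V/decade

0.141 V/decade


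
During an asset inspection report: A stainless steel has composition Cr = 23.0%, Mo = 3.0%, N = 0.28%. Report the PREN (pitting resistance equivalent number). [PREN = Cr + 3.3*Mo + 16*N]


Apply the PREN formula: PREN = Cr + 3.3*Mo + 16*N
PREN = 23.0 + 3.3*3.0 + 16*0.28
PREN = 23.0 + 9.9 + 4.48 = 37.38

37.38


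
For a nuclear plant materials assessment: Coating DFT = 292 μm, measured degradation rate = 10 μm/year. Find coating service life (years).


Service life = thickness / degradation rate
Life = 292 / 10 = 29.2 years

29.2 years


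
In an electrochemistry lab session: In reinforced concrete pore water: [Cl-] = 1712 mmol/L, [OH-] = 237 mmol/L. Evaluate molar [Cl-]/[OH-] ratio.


Threshold parameter = [Cl-] / [OH-] (molar basis; both in mmol/L, so units cancel)
Ratio = 1712 / 237 = 7.22

7.22


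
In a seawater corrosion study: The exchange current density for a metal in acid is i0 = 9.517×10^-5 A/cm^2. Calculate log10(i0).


i0 = 9.517×10^-5 A/cm^2
log10(i0) = -4.021

-4.021


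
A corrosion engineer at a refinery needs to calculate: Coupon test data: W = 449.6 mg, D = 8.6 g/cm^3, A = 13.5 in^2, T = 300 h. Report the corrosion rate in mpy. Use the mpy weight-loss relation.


Apply the mpy weight-loss relation: CR = 534 * W / (D * A * T)
Numerator: 534 * 449.6 = 240086.4
Denominator: 8.6 * 13.5 * 300 = 34830.0
CR = 240086.4 / 34830.0 = 6.893 mpy

6.893 mpy


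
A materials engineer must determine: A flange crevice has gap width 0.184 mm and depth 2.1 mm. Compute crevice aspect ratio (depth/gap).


Aspect ratio = depth / gap
Ratio = 2.1 / 0.184 = 11.4

11.4


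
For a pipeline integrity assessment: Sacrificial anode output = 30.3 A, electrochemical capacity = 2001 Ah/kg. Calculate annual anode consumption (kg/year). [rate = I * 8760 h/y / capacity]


Annual consumption = current * hours per year / capacity
Rate = 30.3 * 8760 / 2001 = 132.6 kg/year

132.6 kg/year


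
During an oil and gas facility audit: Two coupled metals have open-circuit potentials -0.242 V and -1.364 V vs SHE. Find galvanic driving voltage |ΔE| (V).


Driving voltage is the absolute potential difference.
|ΔE| = |-0.242 − (-1.364)| = 1.122 V

1.122 V


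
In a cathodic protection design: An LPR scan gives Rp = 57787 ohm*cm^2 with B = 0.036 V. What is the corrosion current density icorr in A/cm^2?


Apply the Stern-Geary relation: icorr = B / Rp
icorr = 0.036 / 57787 = 6.23×10^-7 A/cm^2

6.23×10^-7 A/cm^2


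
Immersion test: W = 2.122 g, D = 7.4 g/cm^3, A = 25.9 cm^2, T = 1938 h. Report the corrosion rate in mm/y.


Apply the mm/y weight-loss relation: CR = 87600 * W / (D * A * T)
Numerator: 87600 * 2.122 = 185887.2
Denominator: 7.4 * 25.9 * 1938 = 371437.08
CR = 185887.2 / 371437.08 = 0.500454 mm/y

0.500454 mm/y


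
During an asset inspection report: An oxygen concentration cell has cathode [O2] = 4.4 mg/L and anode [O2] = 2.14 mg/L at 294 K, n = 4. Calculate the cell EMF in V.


Apply the Nernst concentration-cell relation: E = (RT/nF)*ln(C_cathode/C_anode)
RT/nF = 8.314*294/(4*96485) = 0.00633341 V
ln(4.4/2.14) = 0.7208
E = 0.00633341 * 0.7208 = 0.00457 V

0.00457 V
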